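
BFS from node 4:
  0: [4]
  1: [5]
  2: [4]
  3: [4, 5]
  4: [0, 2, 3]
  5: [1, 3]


Visit 4, enqueue [0, 2, 3]
Visit 0, enqueue []
Visit 2, enqueue []
Visit 3, enqueue [5]
Visit 5, enqueue [1]
Visit 1, enqueue []

BFS order: [4, 0, 2, 3, 5, 1]


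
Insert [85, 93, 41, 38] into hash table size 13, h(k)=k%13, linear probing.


Insert 85: h=7 -> slot 7
Insert 93: h=2 -> slot 2
Insert 41: h=2, 1 probes -> slot 3
Insert 38: h=12 -> slot 12

Table: [None, None, 93, 41, None, None, None, 85, None, None, None, None, 38]


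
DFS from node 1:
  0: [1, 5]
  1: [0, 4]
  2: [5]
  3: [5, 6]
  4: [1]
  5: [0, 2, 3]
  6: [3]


Visit 1, push [4, 0]
Visit 0, push [5]
Visit 5, push [3, 2]
Visit 2, push []
Visit 3, push [6]
Visit 6, push []
Visit 4, push []

DFS order: [1, 0, 5, 2, 3, 6, 4]


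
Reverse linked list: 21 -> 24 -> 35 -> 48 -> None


Step 1: curr=21, set curr.next=prev(None) | reversed so far: 21
Step 2: curr=24, set curr.next=prev(21) | reversed so far: 24 -> 21
Step 3: curr=35, set curr.next=prev(24) | reversed so far: 35 -> 24 -> 21
Step 4: curr=48, set curr.next=prev(35) | reversed so far: 48 -> 35 -> 24 -> 21

48 -> 35 -> 24 -> 21 -> None


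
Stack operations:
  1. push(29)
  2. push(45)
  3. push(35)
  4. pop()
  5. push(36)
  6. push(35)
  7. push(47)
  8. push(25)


push(29) -> [29]
push(45) -> [29, 45]
push(35) -> [29, 45, 35]
pop()->35, [29, 45]
push(36) -> [29, 45, 36]
push(35) -> [29, 45, 36, 35]
push(47) -> [29, 45, 36, 35, 47]
push(25) -> [29, 45, 36, 35, 47, 25]

Final stack: [29, 45, 36, 35, 47, 25]


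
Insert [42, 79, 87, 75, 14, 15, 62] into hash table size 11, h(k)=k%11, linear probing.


Insert 42: h=9 -> slot 9
Insert 79: h=2 -> slot 2
Insert 87: h=10 -> slot 10
Insert 75: h=9, 2 probes -> slot 0
Insert 14: h=3 -> slot 3
Insert 15: h=4 -> slot 4
Insert 62: h=7 -> slot 7

Table: [75, None, 79, 14, 15, None, None, 62, None, 42, 87]


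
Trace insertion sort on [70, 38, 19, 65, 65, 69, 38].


Initial: [70, 38, 19, 65, 65, 69, 38]
Insert 38: [38, 70, 19, 65, 65, 69, 38]
Insert 19: [19, 38, 70, 65, 65, 69, 38]
Insert 65: [19, 38, 65, 70, 65, 69, 38]
Insert 65: [19, 38, 65, 65, 70, 69, 38]
Insert 69: [19, 38, 65, 65, 69, 70, 38]
Insert 38: [19, 38, 38, 65, 65, 69, 70]

Sorted: [19, 38, 38, 65, 65, 69, 70]


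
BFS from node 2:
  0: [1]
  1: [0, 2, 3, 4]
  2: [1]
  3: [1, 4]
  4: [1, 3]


Visit 2, enqueue [1]
Visit 1, enqueue [0, 3, 4]
Visit 0, enqueue []
Visit 3, enqueue []
Visit 4, enqueue []

BFS order: [2, 1, 0, 3, 4]


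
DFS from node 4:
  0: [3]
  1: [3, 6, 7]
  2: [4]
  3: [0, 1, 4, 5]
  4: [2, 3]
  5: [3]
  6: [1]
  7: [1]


Visit 4, push [3, 2]
Visit 2, push []
Visit 3, push [5, 1, 0]
Visit 0, push []
Visit 1, push [7, 6]
Visit 6, push []
Visit 7, push []
Visit 5, push []

DFS order: [4, 2, 3, 0, 1, 6, 7, 5]


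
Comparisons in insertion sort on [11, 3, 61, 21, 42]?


Algorithm: insertion sort
Input: [11, 3, 61, 21, 42]
Sorted: [3, 11, 21, 42, 61]

6


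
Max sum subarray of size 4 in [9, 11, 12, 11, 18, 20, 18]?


[0:4]: 43
[1:5]: 52
[2:6]: 61
[3:7]: 67

Max: 67 at [3:7]


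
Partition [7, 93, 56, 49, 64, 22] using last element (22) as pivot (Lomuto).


Pivot: 22
  7 <= 22: advance i (no swap)
Place pivot at 1: [7, 22, 56, 49, 64, 93]

Partitioned: [7, 22, 56, 49, 64, 93]


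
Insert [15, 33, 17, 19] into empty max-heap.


Insert 15: [15]
Insert 33: [33, 15]
Insert 17: [33, 15, 17]
Insert 19: [33, 19, 17, 15]

Final heap: [33, 19, 17, 15]


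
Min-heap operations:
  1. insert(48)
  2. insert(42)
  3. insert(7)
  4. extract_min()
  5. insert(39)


insert(48) -> [48]
insert(42) -> [42, 48]
insert(7) -> [7, 48, 42]
extract_min()->7, [42, 48]
insert(39) -> [39, 48, 42]

Final heap: [39, 48, 42]


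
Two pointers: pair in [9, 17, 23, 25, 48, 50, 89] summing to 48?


lo=0(9)+hi=6(89)=98
lo=0(9)+hi=5(50)=59
lo=0(9)+hi=4(48)=57
lo=0(9)+hi=3(25)=34
lo=1(17)+hi=3(25)=42
lo=2(23)+hi=3(25)=48

Yes: 23+25=48


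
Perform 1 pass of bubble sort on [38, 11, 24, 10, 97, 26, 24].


Initial: [38, 11, 24, 10, 97, 26, 24]
Pass 1: [11, 24, 10, 38, 26, 24, 97] (5 swaps)

After 1 pass: [11, 24, 10, 38, 26, 24, 97]


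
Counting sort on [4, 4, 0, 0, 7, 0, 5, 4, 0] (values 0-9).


Input: [4, 4, 0, 0, 7, 0, 5, 4, 0]
Counts: [4, 0, 0, 0, 3, 1, 0, 1, 0, 0]

Sorted: [0, 0, 0, 0, 4, 4, 4, 5, 7]


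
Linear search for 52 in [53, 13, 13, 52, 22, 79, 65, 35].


i=0: 53!=52
i=1: 13!=52
i=2: 13!=52
i=3: 52==52 found!

Found at 3, 4 comps


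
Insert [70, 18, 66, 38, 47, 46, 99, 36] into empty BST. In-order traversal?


Insert 70: root
Insert 18: L from 70
Insert 66: L from 70 -> R from 18
Insert 38: L from 70 -> R from 18 -> L from 66
Insert 47: L from 70 -> R from 18 -> L from 66 -> R from 38
Insert 46: L from 70 -> R from 18 -> L from 66 -> R from 38 -> L from 47
Insert 99: R from 70
Insert 36: L from 70 -> R from 18 -> L from 66 -> L from 38

In-order: [18, 36, 38, 46, 47, 66, 70, 99]


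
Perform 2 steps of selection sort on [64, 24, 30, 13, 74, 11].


Initial: [64, 24, 30, 13, 74, 11]
Step 1: min=11 at 5
  Swap: [11, 24, 30, 13, 74, 64]
Step 2: min=13 at 3
  Swap: [11, 13, 30, 24, 74, 64]

After 2 steps: [11, 13, 30, 24, 74, 64]


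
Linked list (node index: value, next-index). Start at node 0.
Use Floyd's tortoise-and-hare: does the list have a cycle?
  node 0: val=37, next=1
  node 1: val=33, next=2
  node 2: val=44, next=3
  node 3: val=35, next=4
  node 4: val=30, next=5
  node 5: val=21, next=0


Floyd's tortoise (slow, +1) and hare (fast, +2):
  init: slow=0, fast=0
  step 1: slow=1, fast=2
  step 2: slow=2, fast=4
  step 3: slow=3, fast=0
  step 4: slow=4, fast=2
  step 5: slow=5, fast=4
  step 6: slow=0, fast=0
  slow == fast at node 0: cycle detected

Cycle: yes


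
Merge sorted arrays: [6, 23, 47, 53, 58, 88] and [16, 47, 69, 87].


Take 6 from A
Take 16 from B
Take 23 from A
Take 47 from A
Take 47 from B
Take 53 from A
Take 58 from A
Take 69 from B
Take 87 from B

Merged: [6, 16, 23, 47, 47, 53, 58, 69, 87, 88]


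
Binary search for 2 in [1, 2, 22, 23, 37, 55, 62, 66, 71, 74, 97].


Step 1: lo=0, hi=10, mid=5, val=55
Step 2: lo=0, hi=4, mid=2, val=22
Step 3: lo=0, hi=1, mid=0, val=1
Step 4: lo=1, hi=1, mid=1, val=2

Found at index 1


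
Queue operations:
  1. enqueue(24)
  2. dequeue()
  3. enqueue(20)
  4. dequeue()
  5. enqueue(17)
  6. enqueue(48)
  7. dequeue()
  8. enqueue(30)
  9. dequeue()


enqueue(24) -> [24]
dequeue()->24, []
enqueue(20) -> [20]
dequeue()->20, []
enqueue(17) -> [17]
enqueue(48) -> [17, 48]
dequeue()->17, [48]
enqueue(30) -> [48, 30]
dequeue()->48, [30]

Final queue: [30]


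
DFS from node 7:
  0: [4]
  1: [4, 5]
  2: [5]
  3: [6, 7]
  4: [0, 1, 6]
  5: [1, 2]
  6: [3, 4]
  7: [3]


Visit 7, push [3]
Visit 3, push [6]
Visit 6, push [4]
Visit 4, push [1, 0]
Visit 0, push []
Visit 1, push [5]
Visit 5, push [2]
Visit 2, push []

DFS order: [7, 3, 6, 4, 0, 1, 5, 2]


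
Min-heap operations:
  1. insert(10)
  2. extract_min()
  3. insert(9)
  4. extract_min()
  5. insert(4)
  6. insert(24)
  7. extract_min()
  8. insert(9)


insert(10) -> [10]
extract_min()->10, []
insert(9) -> [9]
extract_min()->9, []
insert(4) -> [4]
insert(24) -> [4, 24]
extract_min()->4, [24]
insert(9) -> [9, 24]

Final heap: [9, 24]


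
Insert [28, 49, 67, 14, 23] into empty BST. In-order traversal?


Insert 28: root
Insert 49: R from 28
Insert 67: R from 28 -> R from 49
Insert 14: L from 28
Insert 23: L from 28 -> R from 14

In-order: [14, 23, 28, 49, 67]


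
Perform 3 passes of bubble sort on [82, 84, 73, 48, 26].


Initial: [82, 84, 73, 48, 26]
Pass 1: [82, 73, 48, 26, 84] (3 swaps)
Pass 2: [73, 48, 26, 82, 84] (3 swaps)
Pass 3: [48, 26, 73, 82, 84] (2 swaps)

After 3 passes: [48, 26, 73, 82, 84]


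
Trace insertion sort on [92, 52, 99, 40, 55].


Initial: [92, 52, 99, 40, 55]
Insert 52: [52, 92, 99, 40, 55]
Insert 99: [52, 92, 99, 40, 55]
Insert 40: [40, 52, 92, 99, 55]
Insert 55: [40, 52, 55, 92, 99]

Sorted: [40, 52, 55, 92, 99]


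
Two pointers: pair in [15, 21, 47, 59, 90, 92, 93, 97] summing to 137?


lo=0(15)+hi=7(97)=112
lo=1(21)+hi=7(97)=118
lo=2(47)+hi=7(97)=144
lo=2(47)+hi=6(93)=140
lo=2(47)+hi=5(92)=139
lo=2(47)+hi=4(90)=137

Yes: 47+90=137


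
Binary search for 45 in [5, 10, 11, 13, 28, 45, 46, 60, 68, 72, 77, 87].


Step 1: lo=0, hi=11, mid=5, val=45

Found at index 5


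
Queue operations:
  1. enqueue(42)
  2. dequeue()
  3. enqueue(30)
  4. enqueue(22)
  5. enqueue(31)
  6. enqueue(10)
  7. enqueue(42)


enqueue(42) -> [42]
dequeue()->42, []
enqueue(30) -> [30]
enqueue(22) -> [30, 22]
enqueue(31) -> [30, 22, 31]
enqueue(10) -> [30, 22, 31, 10]
enqueue(42) -> [30, 22, 31, 10, 42]

Final queue: [30, 22, 31, 10, 42]


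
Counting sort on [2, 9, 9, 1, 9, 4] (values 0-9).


Input: [2, 9, 9, 1, 9, 4]
Counts: [0, 1, 1, 0, 1, 0, 0, 0, 0, 3]

Sorted: [1, 2, 4, 9, 9, 9]


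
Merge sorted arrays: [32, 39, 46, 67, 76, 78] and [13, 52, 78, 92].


Take 13 from B
Take 32 from A
Take 39 from A
Take 46 from A
Take 52 from B
Take 67 from A
Take 76 from A
Take 78 from A

Merged: [13, 32, 39, 46, 52, 67, 76, 78, 78, 92]


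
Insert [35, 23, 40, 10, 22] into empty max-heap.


Insert 35: [35]
Insert 23: [35, 23]
Insert 40: [40, 23, 35]
Insert 10: [40, 23, 35, 10]
Insert 22: [40, 23, 35, 10, 22]

Final heap: [40, 23, 35, 10, 22]


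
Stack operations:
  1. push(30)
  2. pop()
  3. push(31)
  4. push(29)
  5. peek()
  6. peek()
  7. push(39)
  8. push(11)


push(30) -> [30]
pop()->30, []
push(31) -> [31]
push(29) -> [31, 29]
peek()->29
peek()->29
push(39) -> [31, 29, 39]
push(11) -> [31, 29, 39, 11]

Final stack: [31, 29, 39, 11]


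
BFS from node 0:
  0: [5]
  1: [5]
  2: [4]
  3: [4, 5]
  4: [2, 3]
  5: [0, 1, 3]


Visit 0, enqueue [5]
Visit 5, enqueue [1, 3]
Visit 1, enqueue []
Visit 3, enqueue [4]
Visit 4, enqueue [2]
Visit 2, enqueue []

BFS order: [0, 5, 1, 3, 4, 2]


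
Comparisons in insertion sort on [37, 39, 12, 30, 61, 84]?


Algorithm: insertion sort
Input: [37, 39, 12, 30, 61, 84]
Sorted: [12, 30, 37, 39, 61, 84]

8


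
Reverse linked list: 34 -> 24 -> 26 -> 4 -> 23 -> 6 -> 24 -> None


Step 1: curr=34, set curr.next=prev(None) | reversed so far: 34
Step 2: curr=24, set curr.next=prev(34) | reversed so far: 24 -> 34
Step 3: curr=26, set curr.next=prev(24) | reversed so far: 26 -> 24 -> 34
Step 4: curr=4, set curr.next=prev(26) | reversed so far: 4 -> 26 -> 24 -> 34
Step 5: curr=23, set curr.next=prev(4) | reversed so far: 23 -> 4 -> 26 -> 24 -> 34
Step 6: curr=6, set curr.next=prev(23) | reversed so far: 6 -> 23 -> 4 -> 26 -> 24 -> 34
Step 7: curr=24, set curr.next=prev(6) | reversed so far: 24 -> 6 -> 23 -> 4 -> 26 -> 24 -> 34

24 -> 6 -> 23 -> 4 -> 26 -> 24 -> 34 -> None


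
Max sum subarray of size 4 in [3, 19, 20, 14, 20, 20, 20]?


[0:4]: 56
[1:5]: 73
[2:6]: 74
[3:7]: 74

Max: 74 at [2:6]


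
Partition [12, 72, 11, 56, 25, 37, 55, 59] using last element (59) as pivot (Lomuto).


Pivot: 59
  12 <= 59: advance i (no swap)
  11 <= 59: swap -> [12, 11, 72, 56, 25, 37, 55, 59]
  56 <= 59: swap -> [12, 11, 56, 72, 25, 37, 55, 59]
  25 <= 59: swap -> [12, 11, 56, 25, 72, 37, 55, 59]
  37 <= 59: swap -> [12, 11, 56, 25, 37, 72, 55, 59]
  55 <= 59: swap -> [12, 11, 56, 25, 37, 55, 72, 59]
Place pivot at 6: [12, 11, 56, 25, 37, 55, 59, 72]

Partitioned: [12, 11, 56, 25, 37, 55, 59, 72]


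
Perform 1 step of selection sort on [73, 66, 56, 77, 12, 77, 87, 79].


Initial: [73, 66, 56, 77, 12, 77, 87, 79]
Step 1: min=12 at 4
  Swap: [12, 66, 56, 77, 73, 77, 87, 79]

After 1 step: [12, 66, 56, 77, 73, 77, 87, 79]


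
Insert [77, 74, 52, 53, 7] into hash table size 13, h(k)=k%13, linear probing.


Insert 77: h=12 -> slot 12
Insert 74: h=9 -> slot 9
Insert 52: h=0 -> slot 0
Insert 53: h=1 -> slot 1
Insert 7: h=7 -> slot 7

Table: [52, 53, None, None, None, None, None, 7, None, 74, None, None, 77]


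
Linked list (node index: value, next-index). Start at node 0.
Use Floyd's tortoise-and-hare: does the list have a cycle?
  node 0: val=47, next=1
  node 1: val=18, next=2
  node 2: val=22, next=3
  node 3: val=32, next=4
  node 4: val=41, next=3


Floyd's tortoise (slow, +1) and hare (fast, +2):
  init: slow=0, fast=0
  step 1: slow=1, fast=2
  step 2: slow=2, fast=4
  step 3: slow=3, fast=4
  step 4: slow=4, fast=4
  slow == fast at node 4: cycle detected

Cycle: yes


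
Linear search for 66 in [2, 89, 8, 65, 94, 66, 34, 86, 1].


i=0: 2!=66
i=1: 89!=66
i=2: 8!=66
i=3: 65!=66
i=4: 94!=66
i=5: 66==66 found!

Found at 5, 6 comps


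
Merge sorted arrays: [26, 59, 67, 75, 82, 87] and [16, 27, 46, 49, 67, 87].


Take 16 from B
Take 26 from A
Take 27 from B
Take 46 from B
Take 49 from B
Take 59 from A
Take 67 from A
Take 67 from B
Take 75 from A
Take 82 from A
Take 87 from A

Merged: [16, 26, 27, 46, 49, 59, 67, 67, 75, 82, 87, 87]


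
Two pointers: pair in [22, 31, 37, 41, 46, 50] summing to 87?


lo=0(22)+hi=5(50)=72
lo=1(31)+hi=5(50)=81
lo=2(37)+hi=5(50)=87

Yes: 37+50=87


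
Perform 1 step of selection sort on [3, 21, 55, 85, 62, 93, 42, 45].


Initial: [3, 21, 55, 85, 62, 93, 42, 45]
Step 1: min=3 at 0
  Swap: [3, 21, 55, 85, 62, 93, 42, 45]

After 1 step: [3, 21, 55, 85, 62, 93, 42, 45]


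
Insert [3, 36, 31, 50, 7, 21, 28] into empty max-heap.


Insert 3: [3]
Insert 36: [36, 3]
Insert 31: [36, 3, 31]
Insert 50: [50, 36, 31, 3]
Insert 7: [50, 36, 31, 3, 7]
Insert 21: [50, 36, 31, 3, 7, 21]
Insert 28: [50, 36, 31, 3, 7, 21, 28]

Final heap: [50, 36, 31, 3, 7, 21, 28]


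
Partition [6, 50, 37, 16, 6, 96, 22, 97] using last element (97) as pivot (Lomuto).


Pivot: 97
  6 <= 97: advance i (no swap)
  50 <= 97: advance i (no swap)
  37 <= 97: advance i (no swap)
  16 <= 97: advance i (no swap)
  6 <= 97: advance i (no swap)
  96 <= 97: advance i (no swap)
  22 <= 97: advance i (no swap)
Place pivot at 7: [6, 50, 37, 16, 6, 96, 22, 97]

Partitioned: [6, 50, 37, 16, 6, 96, 22, 97]


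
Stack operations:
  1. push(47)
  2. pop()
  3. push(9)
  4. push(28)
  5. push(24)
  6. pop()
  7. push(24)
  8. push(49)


push(47) -> [47]
pop()->47, []
push(9) -> [9]
push(28) -> [9, 28]
push(24) -> [9, 28, 24]
pop()->24, [9, 28]
push(24) -> [9, 28, 24]
push(49) -> [9, 28, 24, 49]

Final stack: [9, 28, 24, 49]


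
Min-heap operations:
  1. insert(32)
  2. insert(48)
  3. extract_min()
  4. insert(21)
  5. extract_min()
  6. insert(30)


insert(32) -> [32]
insert(48) -> [32, 48]
extract_min()->32, [48]
insert(21) -> [21, 48]
extract_min()->21, [48]
insert(30) -> [30, 48]

Final heap: [30, 48]


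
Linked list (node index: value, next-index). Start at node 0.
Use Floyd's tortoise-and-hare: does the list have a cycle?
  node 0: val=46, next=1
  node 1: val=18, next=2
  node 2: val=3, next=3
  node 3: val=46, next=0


Floyd's tortoise (slow, +1) and hare (fast, +2):
  init: slow=0, fast=0
  step 1: slow=1, fast=2
  step 2: slow=2, fast=0
  step 3: slow=3, fast=2
  step 4: slow=0, fast=0
  slow == fast at node 0: cycle detected

Cycle: yes


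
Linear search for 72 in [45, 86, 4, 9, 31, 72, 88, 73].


i=0: 45!=72
i=1: 86!=72
i=2: 4!=72
i=3: 9!=72
i=4: 31!=72
i=5: 72==72 found!

Found at 5, 6 comps


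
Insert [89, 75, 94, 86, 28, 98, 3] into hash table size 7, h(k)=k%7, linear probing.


Insert 89: h=5 -> slot 5
Insert 75: h=5, 1 probes -> slot 6
Insert 94: h=3 -> slot 3
Insert 86: h=2 -> slot 2
Insert 28: h=0 -> slot 0
Insert 98: h=0, 1 probes -> slot 1
Insert 3: h=3, 1 probes -> slot 4

Table: [28, 98, 86, 94, 3, 89, 75]


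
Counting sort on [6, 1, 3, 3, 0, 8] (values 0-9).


Input: [6, 1, 3, 3, 0, 8]
Counts: [1, 1, 0, 2, 0, 0, 1, 0, 1, 0]

Sorted: [0, 1, 3, 3, 6, 8]


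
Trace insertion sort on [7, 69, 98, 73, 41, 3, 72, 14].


Initial: [7, 69, 98, 73, 41, 3, 72, 14]
Insert 69: [7, 69, 98, 73, 41, 3, 72, 14]
Insert 98: [7, 69, 98, 73, 41, 3, 72, 14]
Insert 73: [7, 69, 73, 98, 41, 3, 72, 14]
Insert 41: [7, 41, 69, 73, 98, 3, 72, 14]
Insert 3: [3, 7, 41, 69, 73, 98, 72, 14]
Insert 72: [3, 7, 41, 69, 72, 73, 98, 14]
Insert 14: [3, 7, 14, 41, 69, 72, 73, 98]

Sorted: [3, 7, 14, 41, 69, 72, 73, 98]


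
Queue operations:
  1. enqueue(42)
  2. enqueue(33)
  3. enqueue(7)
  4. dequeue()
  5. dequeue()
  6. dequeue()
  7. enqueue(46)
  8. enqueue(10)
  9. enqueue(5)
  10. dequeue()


enqueue(42) -> [42]
enqueue(33) -> [42, 33]
enqueue(7) -> [42, 33, 7]
dequeue()->42, [33, 7]
dequeue()->33, [7]
dequeue()->7, []
enqueue(46) -> [46]
enqueue(10) -> [46, 10]
enqueue(5) -> [46, 10, 5]
dequeue()->46, [10, 5]

Final queue: [10, 5]


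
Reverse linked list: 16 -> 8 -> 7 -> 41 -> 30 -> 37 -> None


Step 1: curr=16, set curr.next=prev(None) | reversed so far: 16
Step 2: curr=8, set curr.next=prev(16) | reversed so far: 8 -> 16
Step 3: curr=7, set curr.next=prev(8) | reversed so far: 7 -> 8 -> 16
Step 4: curr=41, set curr.next=prev(7) | reversed so far: 41 -> 7 -> 8 -> 16
Step 5: curr=30, set curr.next=prev(41) | reversed so far: 30 -> 41 -> 7 -> 8 -> 16
Step 6: curr=37, set curr.next=prev(30) | reversed so far: 37 -> 30 -> 41 -> 7 -> 8 -> 16

37 -> 30 -> 41 -> 7 -> 8 -> 16 -> None


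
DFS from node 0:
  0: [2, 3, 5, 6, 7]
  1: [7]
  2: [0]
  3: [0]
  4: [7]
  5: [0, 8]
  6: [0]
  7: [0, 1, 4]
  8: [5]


Visit 0, push [7, 6, 5, 3, 2]
Visit 2, push []
Visit 3, push []
Visit 5, push [8]
Visit 8, push []
Visit 6, push []
Visit 7, push [4, 1]
Visit 1, push []
Visit 4, push []

DFS order: [0, 2, 3, 5, 8, 6, 7, 1, 4]


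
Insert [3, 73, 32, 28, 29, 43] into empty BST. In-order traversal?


Insert 3: root
Insert 73: R from 3
Insert 32: R from 3 -> L from 73
Insert 28: R from 3 -> L from 73 -> L from 32
Insert 29: R from 3 -> L from 73 -> L from 32 -> R from 28
Insert 43: R from 3 -> L from 73 -> R from 32

In-order: [3, 28, 29, 32, 43, 73]


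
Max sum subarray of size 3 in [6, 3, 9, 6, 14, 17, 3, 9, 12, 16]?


[0:3]: 18
[1:4]: 18
[2:5]: 29
[3:6]: 37
[4:7]: 34
[5:8]: 29
[6:9]: 24
[7:10]: 37

Max: 37 at [3:6]


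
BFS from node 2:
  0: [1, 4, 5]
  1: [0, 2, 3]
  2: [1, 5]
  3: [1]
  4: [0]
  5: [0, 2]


Visit 2, enqueue [1, 5]
Visit 1, enqueue [0, 3]
Visit 5, enqueue []
Visit 0, enqueue [4]
Visit 3, enqueue []
Visit 4, enqueue []

BFS order: [2, 1, 5, 0, 3, 4]


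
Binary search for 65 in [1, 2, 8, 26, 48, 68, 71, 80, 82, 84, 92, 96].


Step 1: lo=0, hi=11, mid=5, val=68
Step 2: lo=0, hi=4, mid=2, val=8
Step 3: lo=3, hi=4, mid=3, val=26
Step 4: lo=4, hi=4, mid=4, val=48

Not found


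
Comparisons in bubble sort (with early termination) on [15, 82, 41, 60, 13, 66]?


Algorithm: bubble sort (with early termination)
Input: [15, 82, 41, 60, 13, 66]
Sorted: [13, 15, 41, 60, 66, 82]

15


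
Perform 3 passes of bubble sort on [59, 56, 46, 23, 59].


Initial: [59, 56, 46, 23, 59]
Pass 1: [56, 46, 23, 59, 59] (3 swaps)
Pass 2: [46, 23, 56, 59, 59] (2 swaps)
Pass 3: [23, 46, 56, 59, 59] (1 swaps)

After 3 passes: [23, 46, 56, 59, 59]


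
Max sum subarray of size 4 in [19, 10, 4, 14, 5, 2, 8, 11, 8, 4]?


[0:4]: 47
[1:5]: 33
[2:6]: 25
[3:7]: 29
[4:8]: 26
[5:9]: 29
[6:10]: 31

Max: 47 at [0:4]


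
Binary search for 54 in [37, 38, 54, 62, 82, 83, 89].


Step 1: lo=0, hi=6, mid=3, val=62
Step 2: lo=0, hi=2, mid=1, val=38
Step 3: lo=2, hi=2, mid=2, val=54

Found at index 2


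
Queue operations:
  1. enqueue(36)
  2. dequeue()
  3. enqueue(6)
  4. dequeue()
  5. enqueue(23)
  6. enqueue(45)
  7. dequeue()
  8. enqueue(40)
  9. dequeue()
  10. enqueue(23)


enqueue(36) -> [36]
dequeue()->36, []
enqueue(6) -> [6]
dequeue()->6, []
enqueue(23) -> [23]
enqueue(45) -> [23, 45]
dequeue()->23, [45]
enqueue(40) -> [45, 40]
dequeue()->45, [40]
enqueue(23) -> [40, 23]

Final queue: [40, 23]


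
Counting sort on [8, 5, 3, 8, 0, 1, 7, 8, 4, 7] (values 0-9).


Input: [8, 5, 3, 8, 0, 1, 7, 8, 4, 7]
Counts: [1, 1, 0, 1, 1, 1, 0, 2, 3, 0]

Sorted: [0, 1, 3, 4, 5, 7, 7, 8, 8, 8]


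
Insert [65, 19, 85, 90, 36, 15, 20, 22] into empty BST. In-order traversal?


Insert 65: root
Insert 19: L from 65
Insert 85: R from 65
Insert 90: R from 65 -> R from 85
Insert 36: L from 65 -> R from 19
Insert 15: L from 65 -> L from 19
Insert 20: L from 65 -> R from 19 -> L from 36
Insert 22: L from 65 -> R from 19 -> L from 36 -> R from 20

In-order: [15, 19, 20, 22, 36, 65, 85, 90]


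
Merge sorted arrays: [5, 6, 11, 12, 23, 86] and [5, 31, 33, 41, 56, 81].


Take 5 from A
Take 5 from B
Take 6 from A
Take 11 from A
Take 12 from A
Take 23 from A
Take 31 from B
Take 33 from B
Take 41 from B
Take 56 from B
Take 81 from B

Merged: [5, 5, 6, 11, 12, 23, 31, 33, 41, 56, 81, 86]


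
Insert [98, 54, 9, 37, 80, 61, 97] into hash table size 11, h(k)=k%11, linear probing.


Insert 98: h=10 -> slot 10
Insert 54: h=10, 1 probes -> slot 0
Insert 9: h=9 -> slot 9
Insert 37: h=4 -> slot 4
Insert 80: h=3 -> slot 3
Insert 61: h=6 -> slot 6
Insert 97: h=9, 3 probes -> slot 1

Table: [54, 97, None, 80, 37, None, 61, None, None, 9, 98]


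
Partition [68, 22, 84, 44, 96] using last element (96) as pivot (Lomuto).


Pivot: 96
  68 <= 96: advance i (no swap)
  22 <= 96: advance i (no swap)
  84 <= 96: advance i (no swap)
  44 <= 96: advance i (no swap)
Place pivot at 4: [68, 22, 84, 44, 96]

Partitioned: [68, 22, 84, 44, 96]


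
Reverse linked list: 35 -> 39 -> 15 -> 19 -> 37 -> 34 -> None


Step 1: curr=35, set curr.next=prev(None) | reversed so far: 35
Step 2: curr=39, set curr.next=prev(35) | reversed so far: 39 -> 35
Step 3: curr=15, set curr.next=prev(39) | reversed so far: 15 -> 39 -> 35
Step 4: curr=19, set curr.next=prev(15) | reversed so far: 19 -> 15 -> 39 -> 35
Step 5: curr=37, set curr.next=prev(19) | reversed so far: 37 -> 19 -> 15 -> 39 -> 35
Step 6: curr=34, set curr.next=prev(37) | reversed so far: 34 -> 37 -> 19 -> 15 -> 39 -> 35

34 -> 37 -> 19 -> 15 -> 39 -> 35 -> None


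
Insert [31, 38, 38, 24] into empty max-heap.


Insert 31: [31]
Insert 38: [38, 31]
Insert 38: [38, 31, 38]
Insert 24: [38, 31, 38, 24]

Final heap: [38, 31, 38, 24]


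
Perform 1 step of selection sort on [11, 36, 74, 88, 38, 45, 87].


Initial: [11, 36, 74, 88, 38, 45, 87]
Step 1: min=11 at 0
  Swap: [11, 36, 74, 88, 38, 45, 87]

After 1 step: [11, 36, 74, 88, 38, 45, 87]


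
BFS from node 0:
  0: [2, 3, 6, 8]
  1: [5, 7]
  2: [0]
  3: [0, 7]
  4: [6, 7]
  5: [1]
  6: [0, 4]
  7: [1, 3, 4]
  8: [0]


Visit 0, enqueue [2, 3, 6, 8]
Visit 2, enqueue []
Visit 3, enqueue [7]
Visit 6, enqueue [4]
Visit 8, enqueue []
Visit 7, enqueue [1]
Visit 4, enqueue []
Visit 1, enqueue [5]
Visit 5, enqueue []

BFS order: [0, 2, 3, 6, 8, 7, 4, 1, 5]


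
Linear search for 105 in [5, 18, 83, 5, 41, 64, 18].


i=0: 5!=105
i=1: 18!=105
i=2: 83!=105
i=3: 5!=105
i=4: 41!=105
i=5: 64!=105
i=6: 18!=105

Not found, 7 comps


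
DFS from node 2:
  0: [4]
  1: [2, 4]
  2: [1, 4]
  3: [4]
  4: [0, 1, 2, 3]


Visit 2, push [4, 1]
Visit 1, push [4]
Visit 4, push [3, 0]
Visit 0, push []
Visit 3, push []

DFS order: [2, 1, 4, 0, 3]


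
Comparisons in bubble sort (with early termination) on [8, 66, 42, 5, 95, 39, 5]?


Algorithm: bubble sort (with early termination)
Input: [8, 66, 42, 5, 95, 39, 5]
Sorted: [5, 5, 8, 39, 42, 66, 95]

21


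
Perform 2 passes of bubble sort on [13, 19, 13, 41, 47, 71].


Initial: [13, 19, 13, 41, 47, 71]
Pass 1: [13, 13, 19, 41, 47, 71] (1 swaps)
Pass 2: [13, 13, 19, 41, 47, 71] (0 swaps)

After 2 passes: [13, 13, 19, 41, 47, 71]


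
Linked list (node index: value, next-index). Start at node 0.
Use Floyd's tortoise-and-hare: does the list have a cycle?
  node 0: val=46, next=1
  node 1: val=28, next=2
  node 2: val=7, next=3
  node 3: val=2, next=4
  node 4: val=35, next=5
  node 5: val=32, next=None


Floyd's tortoise (slow, +1) and hare (fast, +2):
  init: slow=0, fast=0
  step 1: slow=1, fast=2
  step 2: slow=2, fast=4
  step 3: fast 4->5->None, no cycle

Cycle: no


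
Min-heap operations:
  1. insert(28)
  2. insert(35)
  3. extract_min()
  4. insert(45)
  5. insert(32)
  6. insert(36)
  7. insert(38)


insert(28) -> [28]
insert(35) -> [28, 35]
extract_min()->28, [35]
insert(45) -> [35, 45]
insert(32) -> [32, 45, 35]
insert(36) -> [32, 36, 35, 45]
insert(38) -> [32, 36, 35, 45, 38]

Final heap: [32, 36, 35, 45, 38]


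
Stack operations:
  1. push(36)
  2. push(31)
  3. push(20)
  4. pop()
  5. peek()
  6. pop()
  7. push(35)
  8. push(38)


push(36) -> [36]
push(31) -> [36, 31]
push(20) -> [36, 31, 20]
pop()->20, [36, 31]
peek()->31
pop()->31, [36]
push(35) -> [36, 35]
push(38) -> [36, 35, 38]

Final stack: [36, 35, 38]


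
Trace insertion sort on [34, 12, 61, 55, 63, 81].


Initial: [34, 12, 61, 55, 63, 81]
Insert 12: [12, 34, 61, 55, 63, 81]
Insert 61: [12, 34, 61, 55, 63, 81]
Insert 55: [12, 34, 55, 61, 63, 81]
Insert 63: [12, 34, 55, 61, 63, 81]
Insert 81: [12, 34, 55, 61, 63, 81]

Sorted: [12, 34, 55, 61, 63, 81]


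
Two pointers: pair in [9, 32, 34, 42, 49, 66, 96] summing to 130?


lo=0(9)+hi=6(96)=105
lo=1(32)+hi=6(96)=128
lo=2(34)+hi=6(96)=130

Yes: 34+96=130


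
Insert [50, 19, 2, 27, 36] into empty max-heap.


Insert 50: [50]
Insert 19: [50, 19]
Insert 2: [50, 19, 2]
Insert 27: [50, 27, 2, 19]
Insert 36: [50, 36, 2, 19, 27]

Final heap: [50, 36, 2, 19, 27]


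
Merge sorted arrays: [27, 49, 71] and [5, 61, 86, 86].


Take 5 from B
Take 27 from A
Take 49 from A
Take 61 from B
Take 71 from A

Merged: [5, 27, 49, 61, 71, 86, 86]


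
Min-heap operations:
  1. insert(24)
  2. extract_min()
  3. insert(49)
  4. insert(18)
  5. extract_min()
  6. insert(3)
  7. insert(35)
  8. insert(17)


insert(24) -> [24]
extract_min()->24, []
insert(49) -> [49]
insert(18) -> [18, 49]
extract_min()->18, [49]
insert(3) -> [3, 49]
insert(35) -> [3, 49, 35]
insert(17) -> [3, 17, 35, 49]

Final heap: [3, 17, 35, 49]


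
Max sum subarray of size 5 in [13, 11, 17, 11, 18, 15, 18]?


[0:5]: 70
[1:6]: 72
[2:7]: 79

Max: 79 at [2:7]


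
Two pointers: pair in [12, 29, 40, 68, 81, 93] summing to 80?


lo=0(12)+hi=5(93)=105
lo=0(12)+hi=4(81)=93
lo=0(12)+hi=3(68)=80

Yes: 12+68=80


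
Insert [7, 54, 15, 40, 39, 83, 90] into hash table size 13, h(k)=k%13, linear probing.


Insert 7: h=7 -> slot 7
Insert 54: h=2 -> slot 2
Insert 15: h=2, 1 probes -> slot 3
Insert 40: h=1 -> slot 1
Insert 39: h=0 -> slot 0
Insert 83: h=5 -> slot 5
Insert 90: h=12 -> slot 12

Table: [39, 40, 54, 15, None, 83, None, 7, None, None, None, None, 90]


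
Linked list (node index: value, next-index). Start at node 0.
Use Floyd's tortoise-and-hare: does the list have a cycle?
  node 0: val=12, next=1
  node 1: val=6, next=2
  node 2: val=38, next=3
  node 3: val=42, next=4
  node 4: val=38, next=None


Floyd's tortoise (slow, +1) and hare (fast, +2):
  init: slow=0, fast=0
  step 1: slow=1, fast=2
  step 2: slow=2, fast=4
  step 3: fast -> None, no cycle

Cycle: no


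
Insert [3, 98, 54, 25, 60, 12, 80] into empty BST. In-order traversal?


Insert 3: root
Insert 98: R from 3
Insert 54: R from 3 -> L from 98
Insert 25: R from 3 -> L from 98 -> L from 54
Insert 60: R from 3 -> L from 98 -> R from 54
Insert 12: R from 3 -> L from 98 -> L from 54 -> L from 25
Insert 80: R from 3 -> L from 98 -> R from 54 -> R from 60

In-order: [3, 12, 25, 54, 60, 80, 98]


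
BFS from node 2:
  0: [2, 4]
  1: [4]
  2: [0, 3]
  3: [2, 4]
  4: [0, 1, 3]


Visit 2, enqueue [0, 3]
Visit 0, enqueue [4]
Visit 3, enqueue []
Visit 4, enqueue [1]
Visit 1, enqueue []

BFS order: [2, 0, 3, 4, 1]


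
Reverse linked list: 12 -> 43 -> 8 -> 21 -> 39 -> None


Step 1: curr=12, set curr.next=prev(None) | reversed so far: 12
Step 2: curr=43, set curr.next=prev(12) | reversed so far: 43 -> 12
Step 3: curr=8, set curr.next=prev(43) | reversed so far: 8 -> 43 -> 12
Step 4: curr=21, set curr.next=prev(8) | reversed so far: 21 -> 8 -> 43 -> 12
Step 5: curr=39, set curr.next=prev(21) | reversed so far: 39 -> 21 -> 8 -> 43 -> 12

39 -> 21 -> 8 -> 43 -> 12 -> None


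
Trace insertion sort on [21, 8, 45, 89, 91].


Initial: [21, 8, 45, 89, 91]
Insert 8: [8, 21, 45, 89, 91]
Insert 45: [8, 21, 45, 89, 91]
Insert 89: [8, 21, 45, 89, 91]
Insert 91: [8, 21, 45, 89, 91]

Sorted: [8, 21, 45, 89, 91]


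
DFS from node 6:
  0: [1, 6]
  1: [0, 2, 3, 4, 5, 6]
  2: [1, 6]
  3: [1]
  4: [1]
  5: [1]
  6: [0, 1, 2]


Visit 6, push [2, 1, 0]
Visit 0, push [1]
Visit 1, push [5, 4, 3, 2]
Visit 2, push []
Visit 3, push []
Visit 4, push []
Visit 5, push []

DFS order: [6, 0, 1, 2, 3, 4, 5]


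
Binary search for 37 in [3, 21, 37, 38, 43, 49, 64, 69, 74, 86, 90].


Step 1: lo=0, hi=10, mid=5, val=49
Step 2: lo=0, hi=4, mid=2, val=37

Found at index 2


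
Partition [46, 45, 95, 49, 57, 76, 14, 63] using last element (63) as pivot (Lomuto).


Pivot: 63
  46 <= 63: advance i (no swap)
  45 <= 63: advance i (no swap)
  49 <= 63: swap -> [46, 45, 49, 95, 57, 76, 14, 63]
  57 <= 63: swap -> [46, 45, 49, 57, 95, 76, 14, 63]
  14 <= 63: swap -> [46, 45, 49, 57, 14, 76, 95, 63]
Place pivot at 5: [46, 45, 49, 57, 14, 63, 95, 76]

Partitioned: [46, 45, 49, 57, 14, 63, 95, 76]


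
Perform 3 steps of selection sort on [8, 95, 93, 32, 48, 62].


Initial: [8, 95, 93, 32, 48, 62]
Step 1: min=8 at 0
  Swap: [8, 95, 93, 32, 48, 62]
Step 2: min=32 at 3
  Swap: [8, 32, 93, 95, 48, 62]
Step 3: min=48 at 4
  Swap: [8, 32, 48, 95, 93, 62]

After 3 steps: [8, 32, 48, 95, 93, 62]


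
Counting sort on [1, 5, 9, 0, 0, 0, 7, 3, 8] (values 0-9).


Input: [1, 5, 9, 0, 0, 0, 7, 3, 8]
Counts: [3, 1, 0, 1, 0, 1, 0, 1, 1, 1]

Sorted: [0, 0, 0, 1, 3, 5, 7, 8, 9]


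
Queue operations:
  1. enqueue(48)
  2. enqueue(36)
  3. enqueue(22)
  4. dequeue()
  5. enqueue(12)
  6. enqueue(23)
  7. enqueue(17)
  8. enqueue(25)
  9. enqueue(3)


enqueue(48) -> [48]
enqueue(36) -> [48, 36]
enqueue(22) -> [48, 36, 22]
dequeue()->48, [36, 22]
enqueue(12) -> [36, 22, 12]
enqueue(23) -> [36, 22, 12, 23]
enqueue(17) -> [36, 22, 12, 23, 17]
enqueue(25) -> [36, 22, 12, 23, 17, 25]
enqueue(3) -> [36, 22, 12, 23, 17, 25, 3]

Final queue: [36, 22, 12, 23, 17, 25, 3]


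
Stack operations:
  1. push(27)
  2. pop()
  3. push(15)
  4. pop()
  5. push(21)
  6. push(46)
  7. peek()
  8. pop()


push(27) -> [27]
pop()->27, []
push(15) -> [15]
pop()->15, []
push(21) -> [21]
push(46) -> [21, 46]
peek()->46
pop()->46, [21]

Final stack: [21]


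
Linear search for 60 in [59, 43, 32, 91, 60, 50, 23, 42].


i=0: 59!=60
i=1: 43!=60
i=2: 32!=60
i=3: 91!=60
i=4: 60==60 found!

Found at 4, 5 comps


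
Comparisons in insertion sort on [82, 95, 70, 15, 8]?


Algorithm: insertion sort
Input: [82, 95, 70, 15, 8]
Sorted: [8, 15, 70, 82, 95]

10


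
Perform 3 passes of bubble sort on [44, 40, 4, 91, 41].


Initial: [44, 40, 4, 91, 41]
Pass 1: [40, 4, 44, 41, 91] (3 swaps)
Pass 2: [4, 40, 41, 44, 91] (2 swaps)
Pass 3: [4, 40, 41, 44, 91] (0 swaps)

After 3 passes: [4, 40, 41, 44, 91]


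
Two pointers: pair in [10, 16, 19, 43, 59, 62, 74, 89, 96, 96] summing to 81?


lo=0(10)+hi=9(96)=106
lo=0(10)+hi=8(96)=106
lo=0(10)+hi=7(89)=99
lo=0(10)+hi=6(74)=84
lo=0(10)+hi=5(62)=72
lo=1(16)+hi=5(62)=78
lo=2(19)+hi=5(62)=81

Yes: 19+62=81


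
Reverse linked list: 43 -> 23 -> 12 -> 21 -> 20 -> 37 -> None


Step 1: curr=43, set curr.next=prev(None) | reversed so far: 43
Step 2: curr=23, set curr.next=prev(43) | reversed so far: 23 -> 43
Step 3: curr=12, set curr.next=prev(23) | reversed so far: 12 -> 23 -> 43
Step 4: curr=21, set curr.next=prev(12) | reversed so far: 21 -> 12 -> 23 -> 43
Step 5: curr=20, set curr.next=prev(21) | reversed so far: 20 -> 21 -> 12 -> 23 -> 43
Step 6: curr=37, set curr.next=prev(20) | reversed so far: 37 -> 20 -> 21 -> 12 -> 23 -> 43

37 -> 20 -> 21 -> 12 -> 23 -> 43 -> None


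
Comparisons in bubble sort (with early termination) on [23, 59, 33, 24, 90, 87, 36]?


Algorithm: bubble sort (with early termination)
Input: [23, 59, 33, 24, 90, 87, 36]
Sorted: [23, 24, 33, 36, 59, 87, 90]

18


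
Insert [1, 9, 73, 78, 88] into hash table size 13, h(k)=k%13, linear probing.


Insert 1: h=1 -> slot 1
Insert 9: h=9 -> slot 9
Insert 73: h=8 -> slot 8
Insert 78: h=0 -> slot 0
Insert 88: h=10 -> slot 10

Table: [78, 1, None, None, None, None, None, None, 73, 9, 88, None, None]


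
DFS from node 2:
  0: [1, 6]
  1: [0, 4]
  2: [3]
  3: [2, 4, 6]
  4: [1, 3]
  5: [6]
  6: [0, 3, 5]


Visit 2, push [3]
Visit 3, push [6, 4]
Visit 4, push [1]
Visit 1, push [0]
Visit 0, push [6]
Visit 6, push [5]
Visit 5, push []

DFS order: [2, 3, 4, 1, 0, 6, 5]


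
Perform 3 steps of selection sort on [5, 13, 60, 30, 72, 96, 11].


Initial: [5, 13, 60, 30, 72, 96, 11]
Step 1: min=5 at 0
  Swap: [5, 13, 60, 30, 72, 96, 11]
Step 2: min=11 at 6
  Swap: [5, 11, 60, 30, 72, 96, 13]
Step 3: min=13 at 6
  Swap: [5, 11, 13, 30, 72, 96, 60]

After 3 steps: [5, 11, 13, 30, 72, 96, 60]


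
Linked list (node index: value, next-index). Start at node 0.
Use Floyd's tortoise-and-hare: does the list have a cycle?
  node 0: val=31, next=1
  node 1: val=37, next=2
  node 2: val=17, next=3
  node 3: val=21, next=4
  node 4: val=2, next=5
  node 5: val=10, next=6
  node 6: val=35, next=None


Floyd's tortoise (slow, +1) and hare (fast, +2):
  init: slow=0, fast=0
  step 1: slow=1, fast=2
  step 2: slow=2, fast=4
  step 3: slow=3, fast=6
  step 4: fast -> None, no cycle

Cycle: no


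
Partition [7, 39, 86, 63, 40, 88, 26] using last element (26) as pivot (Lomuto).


Pivot: 26
  7 <= 26: advance i (no swap)
Place pivot at 1: [7, 26, 86, 63, 40, 88, 39]

Partitioned: [7, 26, 86, 63, 40, 88, 39]


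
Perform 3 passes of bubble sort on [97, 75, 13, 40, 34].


Initial: [97, 75, 13, 40, 34]
Pass 1: [75, 13, 40, 34, 97] (4 swaps)
Pass 2: [13, 40, 34, 75, 97] (3 swaps)
Pass 3: [13, 34, 40, 75, 97] (1 swaps)

After 3 passes: [13, 34, 40, 75, 97]


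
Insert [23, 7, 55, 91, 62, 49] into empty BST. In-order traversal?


Insert 23: root
Insert 7: L from 23
Insert 55: R from 23
Insert 91: R from 23 -> R from 55
Insert 62: R from 23 -> R from 55 -> L from 91
Insert 49: R from 23 -> L from 55

In-order: [7, 23, 49, 55, 62, 91]


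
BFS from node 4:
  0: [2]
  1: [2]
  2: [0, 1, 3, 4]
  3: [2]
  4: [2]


Visit 4, enqueue [2]
Visit 2, enqueue [0, 1, 3]
Visit 0, enqueue []
Visit 1, enqueue []
Visit 3, enqueue []

BFS order: [4, 2, 0, 1, 3]


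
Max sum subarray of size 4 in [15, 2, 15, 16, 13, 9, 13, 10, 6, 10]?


[0:4]: 48
[1:5]: 46
[2:6]: 53
[3:7]: 51
[4:8]: 45
[5:9]: 38
[6:10]: 39

Max: 53 at [2:6]


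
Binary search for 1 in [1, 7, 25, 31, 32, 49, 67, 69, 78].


Step 1: lo=0, hi=8, mid=4, val=32
Step 2: lo=0, hi=3, mid=1, val=7
Step 3: lo=0, hi=0, mid=0, val=1

Found at index 0


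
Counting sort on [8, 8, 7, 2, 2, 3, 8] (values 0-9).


Input: [8, 8, 7, 2, 2, 3, 8]
Counts: [0, 0, 2, 1, 0, 0, 0, 1, 3, 0]

Sorted: [2, 2, 3, 7, 8, 8, 8]


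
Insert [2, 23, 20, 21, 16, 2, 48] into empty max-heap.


Insert 2: [2]
Insert 23: [23, 2]
Insert 20: [23, 2, 20]
Insert 21: [23, 21, 20, 2]
Insert 16: [23, 21, 20, 2, 16]
Insert 2: [23, 21, 20, 2, 16, 2]
Insert 48: [48, 21, 23, 2, 16, 2, 20]

Final heap: [48, 21, 23, 2, 16, 2, 20]


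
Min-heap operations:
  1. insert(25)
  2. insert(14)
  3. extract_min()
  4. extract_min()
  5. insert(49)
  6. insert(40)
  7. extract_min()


insert(25) -> [25]
insert(14) -> [14, 25]
extract_min()->14, [25]
extract_min()->25, []
insert(49) -> [49]
insert(40) -> [40, 49]
extract_min()->40, [49]

Final heap: [49]


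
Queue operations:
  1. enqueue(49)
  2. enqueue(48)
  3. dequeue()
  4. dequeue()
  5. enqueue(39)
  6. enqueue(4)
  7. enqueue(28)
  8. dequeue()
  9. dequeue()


enqueue(49) -> [49]
enqueue(48) -> [49, 48]
dequeue()->49, [48]
dequeue()->48, []
enqueue(39) -> [39]
enqueue(4) -> [39, 4]
enqueue(28) -> [39, 4, 28]
dequeue()->39, [4, 28]
dequeue()->4, [28]

Final queue: [28]


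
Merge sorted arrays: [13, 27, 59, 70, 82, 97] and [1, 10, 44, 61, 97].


Take 1 from B
Take 10 from B
Take 13 from A
Take 27 from A
Take 44 from B
Take 59 from A
Take 61 from B
Take 70 from A
Take 82 from A
Take 97 from A

Merged: [1, 10, 13, 27, 44, 59, 61, 70, 82, 97, 97]


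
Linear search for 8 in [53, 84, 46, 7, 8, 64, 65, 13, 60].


i=0: 53!=8
i=1: 84!=8
i=2: 46!=8
i=3: 7!=8
i=4: 8==8 found!

Found at 4, 5 comps


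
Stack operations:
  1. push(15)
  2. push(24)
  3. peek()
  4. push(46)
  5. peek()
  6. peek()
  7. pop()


push(15) -> [15]
push(24) -> [15, 24]
peek()->24
push(46) -> [15, 24, 46]
peek()->46
peek()->46
pop()->46, [15, 24]

Final stack: [15, 24]


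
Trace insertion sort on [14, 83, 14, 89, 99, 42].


Initial: [14, 83, 14, 89, 99, 42]
Insert 83: [14, 83, 14, 89, 99, 42]
Insert 14: [14, 14, 83, 89, 99, 42]
Insert 89: [14, 14, 83, 89, 99, 42]
Insert 99: [14, 14, 83, 89, 99, 42]
Insert 42: [14, 14, 42, 83, 89, 99]

Sorted: [14, 14, 42, 83, 89, 99]


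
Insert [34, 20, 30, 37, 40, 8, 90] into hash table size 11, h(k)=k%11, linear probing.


Insert 34: h=1 -> slot 1
Insert 20: h=9 -> slot 9
Insert 30: h=8 -> slot 8
Insert 37: h=4 -> slot 4
Insert 40: h=7 -> slot 7
Insert 8: h=8, 2 probes -> slot 10
Insert 90: h=2 -> slot 2

Table: [None, 34, 90, None, 37, None, None, 40, 30, 20, 8]


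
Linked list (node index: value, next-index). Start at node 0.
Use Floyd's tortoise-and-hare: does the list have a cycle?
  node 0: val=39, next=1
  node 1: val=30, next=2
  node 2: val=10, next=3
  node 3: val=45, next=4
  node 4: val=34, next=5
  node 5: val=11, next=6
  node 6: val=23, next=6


Floyd's tortoise (slow, +1) and hare (fast, +2):
  init: slow=0, fast=0
  step 1: slow=1, fast=2
  step 2: slow=2, fast=4
  step 3: slow=3, fast=6
  step 4: slow=4, fast=6
  step 5: slow=5, fast=6
  step 6: slow=6, fast=6
  slow == fast at node 6: cycle detected

Cycle: yes


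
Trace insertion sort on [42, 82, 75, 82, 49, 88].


Initial: [42, 82, 75, 82, 49, 88]
Insert 82: [42, 82, 75, 82, 49, 88]
Insert 75: [42, 75, 82, 82, 49, 88]
Insert 82: [42, 75, 82, 82, 49, 88]
Insert 49: [42, 49, 75, 82, 82, 88]
Insert 88: [42, 49, 75, 82, 82, 88]

Sorted: [42, 49, 75, 82, 82, 88]


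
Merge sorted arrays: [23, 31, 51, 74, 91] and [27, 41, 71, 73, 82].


Take 23 from A
Take 27 from B
Take 31 from A
Take 41 from B
Take 51 from A
Take 71 from B
Take 73 from B
Take 74 from A
Take 82 from B

Merged: [23, 27, 31, 41, 51, 71, 73, 74, 82, 91]


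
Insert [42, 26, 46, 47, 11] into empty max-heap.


Insert 42: [42]
Insert 26: [42, 26]
Insert 46: [46, 26, 42]
Insert 47: [47, 46, 42, 26]
Insert 11: [47, 46, 42, 26, 11]

Final heap: [47, 46, 42, 26, 11]


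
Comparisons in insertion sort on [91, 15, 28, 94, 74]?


Algorithm: insertion sort
Input: [91, 15, 28, 94, 74]
Sorted: [15, 28, 74, 91, 94]

7


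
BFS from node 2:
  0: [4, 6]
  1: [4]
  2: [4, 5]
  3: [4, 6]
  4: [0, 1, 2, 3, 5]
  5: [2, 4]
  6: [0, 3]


Visit 2, enqueue [4, 5]
Visit 4, enqueue [0, 1, 3]
Visit 5, enqueue []
Visit 0, enqueue [6]
Visit 1, enqueue []
Visit 3, enqueue []
Visit 6, enqueue []

BFS order: [2, 4, 5, 0, 1, 3, 6]


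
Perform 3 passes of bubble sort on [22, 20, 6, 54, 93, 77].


Initial: [22, 20, 6, 54, 93, 77]
Pass 1: [20, 6, 22, 54, 77, 93] (3 swaps)
Pass 2: [6, 20, 22, 54, 77, 93] (1 swaps)
Pass 3: [6, 20, 22, 54, 77, 93] (0 swaps)

After 3 passes: [6, 20, 22, 54, 77, 93]


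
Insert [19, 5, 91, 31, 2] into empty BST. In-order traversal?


Insert 19: root
Insert 5: L from 19
Insert 91: R from 19
Insert 31: R from 19 -> L from 91
Insert 2: L from 19 -> L from 5

In-order: [2, 5, 19, 31, 91]


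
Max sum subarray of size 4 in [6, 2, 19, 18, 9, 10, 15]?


[0:4]: 45
[1:5]: 48
[2:6]: 56
[3:7]: 52

Max: 56 at [2:6]


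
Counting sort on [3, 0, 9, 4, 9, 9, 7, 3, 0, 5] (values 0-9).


Input: [3, 0, 9, 4, 9, 9, 7, 3, 0, 5]
Counts: [2, 0, 0, 2, 1, 1, 0, 1, 0, 3]

Sorted: [0, 0, 3, 3, 4, 5, 7, 9, 9, 9]
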